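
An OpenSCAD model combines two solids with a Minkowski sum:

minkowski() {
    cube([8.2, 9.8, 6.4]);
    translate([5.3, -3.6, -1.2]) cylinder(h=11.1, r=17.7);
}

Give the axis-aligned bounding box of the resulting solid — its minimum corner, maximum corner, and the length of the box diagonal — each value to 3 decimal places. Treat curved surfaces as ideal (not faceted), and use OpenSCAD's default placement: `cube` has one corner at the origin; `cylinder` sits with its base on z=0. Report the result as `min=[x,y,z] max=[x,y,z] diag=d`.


A = translate([5.3, -3.6, -1.2]) cylinder(h=11.1, r=17.7) → bbox [-12.4,-21.3,-1.2] .. [23,14.1,9.9]
B = cube([8.2, 9.8, 6.4]) → bbox [0,0,0] .. [8.2,9.8,6.4]
lo = A.lo+B.lo = [-12.4+0, -21.3+0, -1.2+0] = [-12.400,-21.300,-1.200]
hi = A.hi+B.hi = [23+8.2, 14.1+9.8, 9.9+6.4] = [31.200,23.900,16.300]
diag = √(43.6²+45.2²+17.5²) = √4250.25 = 65.194

min=[-12.400,-21.300,-1.200] max=[31.200,23.900,16.300] diag=65.194


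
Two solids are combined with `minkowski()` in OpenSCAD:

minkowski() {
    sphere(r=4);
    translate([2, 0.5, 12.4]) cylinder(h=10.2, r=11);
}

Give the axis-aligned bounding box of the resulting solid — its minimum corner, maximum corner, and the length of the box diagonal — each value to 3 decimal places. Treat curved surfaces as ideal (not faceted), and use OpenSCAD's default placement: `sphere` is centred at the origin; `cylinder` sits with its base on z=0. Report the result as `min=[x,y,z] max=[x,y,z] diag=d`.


A = translate([2, 0.5, 12.4]) cylinder(h=10.2, r=11) → bbox [-9,-10.5,12.4] .. [13,11.5,22.6]
B = sphere(r=4) → bbox [-4,-4,-4] .. [4,4,4]
lo = A.lo+B.lo = [-9-4, -10.5-4, 12.4-4] = [-13.000,-14.500,8.400]
hi = A.hi+B.hi = [13+4, 11.5+4, 22.6+4] = [17.000,15.500,26.600]
diag = √(30²+30²+18.2²) = √2131.24 = 46.165

min=[-13.000,-14.500,8.400] max=[17.000,15.500,26.600] diag=46.165


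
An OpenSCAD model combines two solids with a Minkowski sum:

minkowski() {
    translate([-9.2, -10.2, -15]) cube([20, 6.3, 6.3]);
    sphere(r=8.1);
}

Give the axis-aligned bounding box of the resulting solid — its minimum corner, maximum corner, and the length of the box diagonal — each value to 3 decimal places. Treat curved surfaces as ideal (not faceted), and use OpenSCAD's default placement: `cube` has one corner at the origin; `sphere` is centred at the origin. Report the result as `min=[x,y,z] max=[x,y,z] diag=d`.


min=[-17.300,-18.300,-23.100] max=[18.900,4.200,-0.600] diag=48.197

A = translate([-9.2, -10.2, -15]) cube([20, 6.3, 6.3]) → bbox [-9.2,-10.2,-15] .. [10.8,-3.9,-8.7]
B = sphere(r=8.1) → bbox [-8.1,-8.1,-8.1] .. [8.1,8.1,8.1]
lo = A.lo+B.lo = [-9.2-8.1, -10.2-8.1, -15-8.1] = [-17.300,-18.300,-23.100]
hi = A.hi+B.hi = [10.8+8.1, -3.9+8.1, -8.7+8.1] = [18.900,4.200,-0.600]
diag = √(36.2²+22.5²+22.5²) = √2322.94 = 48.197


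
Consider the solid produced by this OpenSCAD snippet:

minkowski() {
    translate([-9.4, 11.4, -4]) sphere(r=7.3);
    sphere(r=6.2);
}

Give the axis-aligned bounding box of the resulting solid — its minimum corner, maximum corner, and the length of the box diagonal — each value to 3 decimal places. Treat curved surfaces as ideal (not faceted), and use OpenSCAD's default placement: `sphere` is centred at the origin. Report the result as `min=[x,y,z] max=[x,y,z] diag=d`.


A = translate([-9.4, 11.4, -4]) sphere(r=7.3) → bbox [-16.7,4.1,-11.3] .. [-2.1,18.7,3.3]
B = sphere(r=6.2) → bbox [-6.2,-6.2,-6.2] .. [6.2,6.2,6.2]
lo = A.lo+B.lo = [-16.7-6.2, 4.1-6.2, -11.3-6.2] = [-22.900,-2.100,-17.500]
hi = A.hi+B.hi = [-2.1+6.2, 18.7+6.2, 3.3+6.2] = [4.100,24.900,9.500]
diag = √(27²+27²+27²) = √2187 = 46.765

min=[-22.900,-2.100,-17.500] max=[4.100,24.900,9.500] diag=46.765


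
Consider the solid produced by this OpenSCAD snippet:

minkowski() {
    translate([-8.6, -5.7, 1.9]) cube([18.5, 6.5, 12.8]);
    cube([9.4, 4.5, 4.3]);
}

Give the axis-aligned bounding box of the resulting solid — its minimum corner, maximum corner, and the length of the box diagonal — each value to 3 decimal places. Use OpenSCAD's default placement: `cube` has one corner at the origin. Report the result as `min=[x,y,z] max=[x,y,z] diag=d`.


A = translate([-8.6, -5.7, 1.9]) cube([18.5, 6.5, 12.8]) → bbox [-8.6,-5.7,1.9] .. [9.9,0.8,14.7]
B = cube([9.4, 4.5, 4.3]) → bbox [0,0,0] .. [9.4,4.5,4.3]
lo = A.lo+B.lo = [-8.6+0, -5.7+0, 1.9+0] = [-8.600,-5.700,1.900]
hi = A.hi+B.hi = [9.9+9.4, 0.8+4.5, 14.7+4.3] = [19.300,5.300,19.000]
diag = √(27.9²+11²+17.1²) = √1191.82 = 34.523

min=[-8.600,-5.700,1.900] max=[19.300,5.300,19.000] diag=34.523


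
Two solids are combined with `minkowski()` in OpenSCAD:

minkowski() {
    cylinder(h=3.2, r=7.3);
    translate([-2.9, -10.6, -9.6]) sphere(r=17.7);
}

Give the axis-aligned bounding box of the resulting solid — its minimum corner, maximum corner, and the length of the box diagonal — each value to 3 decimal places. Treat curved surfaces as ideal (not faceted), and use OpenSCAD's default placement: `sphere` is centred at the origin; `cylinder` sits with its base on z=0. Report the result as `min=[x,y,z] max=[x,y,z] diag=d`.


min=[-27.900,-35.600,-27.300] max=[22.100,14.400,11.300] diag=80.560

A = translate([-2.9, -10.6, -9.6]) sphere(r=17.7) → bbox [-20.6,-28.3,-27.3] .. [14.8,7.1,8.1]
B = cylinder(h=3.2, r=7.3) → bbox [-7.3,-7.3,0] .. [7.3,7.3,3.2]
lo = A.lo+B.lo = [-20.6-7.3, -28.3-7.3, -27.3+0] = [-27.900,-35.600,-27.300]
hi = A.hi+B.hi = [14.8+7.3, 7.1+7.3, 8.1+3.2] = [22.100,14.400,11.300]
diag = √(50²+50²+38.6²) = √6489.96 = 80.560


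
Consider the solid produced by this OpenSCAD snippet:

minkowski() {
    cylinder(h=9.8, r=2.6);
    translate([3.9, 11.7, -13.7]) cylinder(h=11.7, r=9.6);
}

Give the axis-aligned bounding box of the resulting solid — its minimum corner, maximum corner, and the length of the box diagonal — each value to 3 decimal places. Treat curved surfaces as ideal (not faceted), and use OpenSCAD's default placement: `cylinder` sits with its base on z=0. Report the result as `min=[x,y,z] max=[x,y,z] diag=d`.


A = translate([3.9, 11.7, -13.7]) cylinder(h=11.7, r=9.6) → bbox [-5.7,2.1,-13.7] .. [13.5,21.3,-2]
B = cylinder(h=9.8, r=2.6) → bbox [-2.6,-2.6,0] .. [2.6,2.6,9.8]
lo = A.lo+B.lo = [-5.7-2.6, 2.1-2.6, -13.7+0] = [-8.300,-0.500,-13.700]
hi = A.hi+B.hi = [13.5+2.6, 21.3+2.6, -2+9.8] = [16.100,23.900,7.800]
diag = √(24.4²+24.4²+21.5²) = √1652.97 = 40.657

min=[-8.300,-0.500,-13.700] max=[16.100,23.900,7.800] diag=40.657


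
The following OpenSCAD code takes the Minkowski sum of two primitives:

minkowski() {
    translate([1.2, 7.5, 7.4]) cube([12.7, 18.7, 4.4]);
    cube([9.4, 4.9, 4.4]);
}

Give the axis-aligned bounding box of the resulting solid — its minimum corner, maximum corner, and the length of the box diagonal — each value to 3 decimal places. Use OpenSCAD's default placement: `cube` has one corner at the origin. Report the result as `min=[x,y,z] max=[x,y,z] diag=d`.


min=[1.200,7.500,7.400] max=[23.300,31.100,16.200] diag=33.508

A = translate([1.2, 7.5, 7.4]) cube([12.7, 18.7, 4.4]) → bbox [1.2,7.5,7.4] .. [13.9,26.2,11.8]
B = cube([9.4, 4.9, 4.4]) → bbox [0,0,0] .. [9.4,4.9,4.4]
lo = A.lo+B.lo = [1.2+0, 7.5+0, 7.4+0] = [1.200,7.500,7.400]
hi = A.hi+B.hi = [13.9+9.4, 26.2+4.9, 11.8+4.4] = [23.300,31.100,16.200]
diag = √(22.1²+23.6²+8.8²) = √1122.81 = 33.508


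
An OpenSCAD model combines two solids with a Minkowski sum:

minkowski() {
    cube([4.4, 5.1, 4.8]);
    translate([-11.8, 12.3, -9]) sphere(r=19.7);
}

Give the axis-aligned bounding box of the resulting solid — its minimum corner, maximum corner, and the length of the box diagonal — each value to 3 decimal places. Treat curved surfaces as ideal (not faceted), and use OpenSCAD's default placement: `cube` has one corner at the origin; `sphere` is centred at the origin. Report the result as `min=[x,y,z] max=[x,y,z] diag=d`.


A = translate([-11.8, 12.3, -9]) sphere(r=19.7) → bbox [-31.5,-7.4,-28.7] .. [7.9,32,10.7]
B = cube([4.4, 5.1, 4.8]) → bbox [0,0,0] .. [4.4,5.1,4.8]
lo = A.lo+B.lo = [-31.5+0, -7.4+0, -28.7+0] = [-31.500,-7.400,-28.700]
hi = A.hi+B.hi = [7.9+4.4, 32+5.1, 10.7+4.8] = [12.300,37.100,15.500]
diag = √(43.8²+44.5²+44.2²) = √5852.33 = 76.501

min=[-31.500,-7.400,-28.700] max=[12.300,37.100,15.500] diag=76.501


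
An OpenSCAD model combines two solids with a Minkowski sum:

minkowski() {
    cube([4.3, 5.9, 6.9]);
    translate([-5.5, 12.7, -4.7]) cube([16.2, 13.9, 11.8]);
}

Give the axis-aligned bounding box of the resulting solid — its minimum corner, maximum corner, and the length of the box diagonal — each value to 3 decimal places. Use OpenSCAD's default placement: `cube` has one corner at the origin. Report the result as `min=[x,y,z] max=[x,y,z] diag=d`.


A = translate([-5.5, 12.7, -4.7]) cube([16.2, 13.9, 11.8]) → bbox [-5.5,12.7,-4.7] .. [10.7,26.6,7.1]
B = cube([4.3, 5.9, 6.9]) → bbox [0,0,0] .. [4.3,5.9,6.9]
lo = A.lo+B.lo = [-5.5+0, 12.7+0, -4.7+0] = [-5.500,12.700,-4.700]
hi = A.hi+B.hi = [10.7+4.3, 26.6+5.9, 7.1+6.9] = [15.000,32.500,14.000]
diag = √(20.5²+19.8²+18.7²) = √1161.98 = 34.088

min=[-5.500,12.700,-4.700] max=[15.000,32.500,14.000] diag=34.088


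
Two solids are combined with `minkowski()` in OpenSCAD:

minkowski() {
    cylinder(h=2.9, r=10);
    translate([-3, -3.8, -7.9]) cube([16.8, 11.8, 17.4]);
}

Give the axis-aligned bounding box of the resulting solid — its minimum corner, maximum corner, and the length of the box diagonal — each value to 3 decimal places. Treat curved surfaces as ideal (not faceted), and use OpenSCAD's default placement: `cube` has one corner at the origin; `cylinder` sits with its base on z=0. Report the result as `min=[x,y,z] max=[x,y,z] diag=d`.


A = translate([-3, -3.8, -7.9]) cube([16.8, 11.8, 17.4]) → bbox [-3,-3.8,-7.9] .. [13.8,8,9.5]
B = cylinder(h=2.9, r=10) → bbox [-10,-10,0] .. [10,10,2.9]
lo = A.lo+B.lo = [-3-10, -3.8-10, -7.9+0] = [-13.000,-13.800,-7.900]
hi = A.hi+B.hi = [13.8+10, 8+10, 9.5+2.9] = [23.800,18.000,12.400]
diag = √(36.8²+31.8²+20.3²) = √2777.57 = 52.703

min=[-13.000,-13.800,-7.900] max=[23.800,18.000,12.400] diag=52.703


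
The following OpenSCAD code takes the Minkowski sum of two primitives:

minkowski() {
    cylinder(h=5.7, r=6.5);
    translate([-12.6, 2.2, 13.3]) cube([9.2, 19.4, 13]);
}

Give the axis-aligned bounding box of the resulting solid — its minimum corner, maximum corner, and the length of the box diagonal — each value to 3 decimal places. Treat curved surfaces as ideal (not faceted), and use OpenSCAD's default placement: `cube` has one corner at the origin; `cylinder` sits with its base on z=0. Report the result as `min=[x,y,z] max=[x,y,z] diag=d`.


A = translate([-12.6, 2.2, 13.3]) cube([9.2, 19.4, 13]) → bbox [-12.6,2.2,13.3] .. [-3.4,21.6,26.3]
B = cylinder(h=5.7, r=6.5) → bbox [-6.5,-6.5,0] .. [6.5,6.5,5.7]
lo = A.lo+B.lo = [-12.6-6.5, 2.2-6.5, 13.3+0] = [-19.100,-4.300,13.300]
hi = A.hi+B.hi = [-3.4+6.5, 21.6+6.5, 26.3+5.7] = [3.100,28.100,32.000]
diag = √(22.2²+32.4²+18.7²) = √1892.29 = 43.500

min=[-19.100,-4.300,13.300] max=[3.100,28.100,32.000] diag=43.500


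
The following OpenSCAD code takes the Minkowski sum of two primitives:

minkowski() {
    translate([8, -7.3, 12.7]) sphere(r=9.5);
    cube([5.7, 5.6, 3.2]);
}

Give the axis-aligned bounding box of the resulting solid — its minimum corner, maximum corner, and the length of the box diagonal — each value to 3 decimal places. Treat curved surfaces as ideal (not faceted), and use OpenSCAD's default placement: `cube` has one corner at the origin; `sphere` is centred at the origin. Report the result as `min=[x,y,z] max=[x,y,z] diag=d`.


min=[-1.500,-16.800,3.200] max=[23.200,7.800,25.400] diag=41.329

A = translate([8, -7.3, 12.7]) sphere(r=9.5) → bbox [-1.5,-16.8,3.2] .. [17.5,2.2,22.2]
B = cube([5.7, 5.6, 3.2]) → bbox [0,0,0] .. [5.7,5.6,3.2]
lo = A.lo+B.lo = [-1.5+0, -16.8+0, 3.2+0] = [-1.500,-16.800,3.200]
hi = A.hi+B.hi = [17.5+5.7, 2.2+5.6, 22.2+3.2] = [23.200,7.800,25.400]
diag = √(24.7²+24.6²+22.2²) = √1708.09 = 41.329


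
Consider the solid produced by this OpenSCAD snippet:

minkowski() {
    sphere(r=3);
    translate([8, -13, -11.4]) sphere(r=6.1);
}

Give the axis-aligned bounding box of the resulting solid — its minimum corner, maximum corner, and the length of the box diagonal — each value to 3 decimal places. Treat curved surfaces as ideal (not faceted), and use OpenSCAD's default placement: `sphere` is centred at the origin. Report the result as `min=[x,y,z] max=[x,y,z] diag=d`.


A = translate([8, -13, -11.4]) sphere(r=6.1) → bbox [1.9,-19.1,-17.5] .. [14.1,-6.9,-5.3]
B = sphere(r=3) → bbox [-3,-3,-3] .. [3,3,3]
lo = A.lo+B.lo = [1.9-3, -19.1-3, -17.5-3] = [-1.100,-22.100,-20.500]
hi = A.hi+B.hi = [14.1+3, -6.9+3, -5.3+3] = [17.100,-3.900,-2.300]
diag = √(18.2²+18.2²+18.2²) = √993.72 = 31.523

min=[-1.100,-22.100,-20.500] max=[17.100,-3.900,-2.300] diag=31.523


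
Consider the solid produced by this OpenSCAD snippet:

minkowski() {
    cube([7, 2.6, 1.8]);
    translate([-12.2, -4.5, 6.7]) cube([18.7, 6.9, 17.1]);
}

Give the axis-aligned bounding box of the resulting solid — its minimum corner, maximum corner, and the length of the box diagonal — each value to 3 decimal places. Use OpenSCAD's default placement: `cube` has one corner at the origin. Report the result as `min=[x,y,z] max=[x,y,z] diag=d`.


A = translate([-12.2, -4.5, 6.7]) cube([18.7, 6.9, 17.1]) → bbox [-12.2,-4.5,6.7] .. [6.5,2.4,23.8]
B = cube([7, 2.6, 1.8]) → bbox [0,0,0] .. [7,2.6,1.8]
lo = A.lo+B.lo = [-12.2+0, -4.5+0, 6.7+0] = [-12.200,-4.500,6.700]
hi = A.hi+B.hi = [6.5+7, 2.4+2.6, 23.8+1.8] = [13.500,5.000,25.600]
diag = √(25.7²+9.5²+18.9²) = √1107.95 = 33.286

min=[-12.200,-4.500,6.700] max=[13.500,5.000,25.600] diag=33.286


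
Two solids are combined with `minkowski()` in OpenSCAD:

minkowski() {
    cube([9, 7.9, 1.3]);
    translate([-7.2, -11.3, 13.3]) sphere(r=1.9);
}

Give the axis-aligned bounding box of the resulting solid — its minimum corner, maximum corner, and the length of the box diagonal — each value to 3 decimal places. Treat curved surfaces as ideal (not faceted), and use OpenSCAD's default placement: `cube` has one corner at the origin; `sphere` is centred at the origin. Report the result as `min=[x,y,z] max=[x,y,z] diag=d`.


min=[-9.100,-13.200,11.400] max=[3.700,-1.500,16.500] diag=18.076

A = translate([-7.2, -11.3, 13.3]) sphere(r=1.9) → bbox [-9.1,-13.2,11.4] .. [-5.3,-9.4,15.2]
B = cube([9, 7.9, 1.3]) → bbox [0,0,0] .. [9,7.9,1.3]
lo = A.lo+B.lo = [-9.1+0, -13.2+0, 11.4+0] = [-9.100,-13.200,11.400]
hi = A.hi+B.hi = [-5.3+9, -9.4+7.9, 15.2+1.3] = [3.700,-1.500,16.500]
diag = √(12.8²+11.7²+5.1²) = √326.74 = 18.076


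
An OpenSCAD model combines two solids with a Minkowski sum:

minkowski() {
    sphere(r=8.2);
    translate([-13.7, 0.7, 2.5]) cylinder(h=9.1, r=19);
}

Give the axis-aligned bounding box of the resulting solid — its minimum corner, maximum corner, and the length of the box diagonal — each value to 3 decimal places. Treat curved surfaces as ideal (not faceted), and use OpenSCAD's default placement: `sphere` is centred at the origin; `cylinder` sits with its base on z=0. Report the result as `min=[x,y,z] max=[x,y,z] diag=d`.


min=[-40.900,-26.500,-5.700] max=[13.500,27.900,19.800] diag=81.049

A = translate([-13.7, 0.7, 2.5]) cylinder(h=9.1, r=19) → bbox [-32.7,-18.3,2.5] .. [5.3,19.7,11.6]
B = sphere(r=8.2) → bbox [-8.2,-8.2,-8.2] .. [8.2,8.2,8.2]
lo = A.lo+B.lo = [-32.7-8.2, -18.3-8.2, 2.5-8.2] = [-40.900,-26.500,-5.700]
hi = A.hi+B.hi = [5.3+8.2, 19.7+8.2, 11.6+8.2] = [13.500,27.900,19.800]
diag = √(54.4²+54.4²+25.5²) = √6568.97 = 81.049


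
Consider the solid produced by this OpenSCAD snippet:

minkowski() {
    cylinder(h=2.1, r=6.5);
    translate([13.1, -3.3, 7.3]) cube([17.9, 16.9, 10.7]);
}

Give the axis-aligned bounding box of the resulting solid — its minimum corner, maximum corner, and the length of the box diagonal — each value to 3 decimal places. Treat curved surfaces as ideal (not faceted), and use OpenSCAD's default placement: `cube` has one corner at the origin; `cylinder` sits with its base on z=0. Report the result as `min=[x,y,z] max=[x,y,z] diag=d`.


A = translate([13.1, -3.3, 7.3]) cube([17.9, 16.9, 10.7]) → bbox [13.1,-3.3,7.3] .. [31,13.6,18]
B = cylinder(h=2.1, r=6.5) → bbox [-6.5,-6.5,0] .. [6.5,6.5,2.1]
lo = A.lo+B.lo = [13.1-6.5, -3.3-6.5, 7.3+0] = [6.600,-9.800,7.300]
hi = A.hi+B.hi = [31+6.5, 13.6+6.5, 18+2.1] = [37.500,20.100,20.100]
diag = √(30.9²+29.9²+12.8²) = √2012.66 = 44.863

min=[6.600,-9.800,7.300] max=[37.500,20.100,20.100] diag=44.863


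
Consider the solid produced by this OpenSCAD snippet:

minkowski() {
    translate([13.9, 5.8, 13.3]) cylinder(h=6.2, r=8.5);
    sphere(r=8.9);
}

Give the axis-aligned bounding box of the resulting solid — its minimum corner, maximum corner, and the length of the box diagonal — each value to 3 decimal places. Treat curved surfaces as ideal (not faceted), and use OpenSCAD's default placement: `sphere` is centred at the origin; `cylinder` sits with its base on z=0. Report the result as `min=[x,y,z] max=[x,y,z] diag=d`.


min=[-3.500,-11.600,4.400] max=[31.300,23.200,28.400] diag=54.755

A = translate([13.9, 5.8, 13.3]) cylinder(h=6.2, r=8.5) → bbox [5.4,-2.7,13.3] .. [22.4,14.3,19.5]
B = sphere(r=8.9) → bbox [-8.9,-8.9,-8.9] .. [8.9,8.9,8.9]
lo = A.lo+B.lo = [5.4-8.9, -2.7-8.9, 13.3-8.9] = [-3.500,-11.600,4.400]
hi = A.hi+B.hi = [22.4+8.9, 14.3+8.9, 19.5+8.9] = [31.300,23.200,28.400]
diag = √(34.8²+34.8²+24²) = √2998.08 = 54.755


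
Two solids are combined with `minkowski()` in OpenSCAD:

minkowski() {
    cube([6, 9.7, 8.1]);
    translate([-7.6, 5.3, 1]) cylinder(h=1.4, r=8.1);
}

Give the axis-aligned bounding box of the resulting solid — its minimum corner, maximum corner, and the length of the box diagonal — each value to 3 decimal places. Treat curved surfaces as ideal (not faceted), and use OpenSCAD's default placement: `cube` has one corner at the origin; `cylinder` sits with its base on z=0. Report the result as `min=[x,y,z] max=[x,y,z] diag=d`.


A = translate([-7.6, 5.3, 1]) cylinder(h=1.4, r=8.1) → bbox [-15.7,-2.8,1] .. [0.5,13.4,2.4]
B = cube([6, 9.7, 8.1]) → bbox [0,0,0] .. [6,9.7,8.1]
lo = A.lo+B.lo = [-15.7+0, -2.8+0, 1+0] = [-15.700,-2.800,1.000]
hi = A.hi+B.hi = [0.5+6, 13.4+9.7, 2.4+8.1] = [6.500,23.100,10.500]
diag = √(22.2²+25.9²+9.5²) = √1253.9 = 35.410

min=[-15.700,-2.800,1.000] max=[6.500,23.100,10.500] diag=35.410


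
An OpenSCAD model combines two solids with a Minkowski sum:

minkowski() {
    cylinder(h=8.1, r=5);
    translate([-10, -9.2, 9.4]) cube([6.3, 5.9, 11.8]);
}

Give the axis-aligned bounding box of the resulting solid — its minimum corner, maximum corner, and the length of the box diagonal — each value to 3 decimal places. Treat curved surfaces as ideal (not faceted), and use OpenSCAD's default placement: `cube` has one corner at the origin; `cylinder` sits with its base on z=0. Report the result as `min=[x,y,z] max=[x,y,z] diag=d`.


A = translate([-10, -9.2, 9.4]) cube([6.3, 5.9, 11.8]) → bbox [-10,-9.2,9.4] .. [-3.7,-3.3,21.2]
B = cylinder(h=8.1, r=5) → bbox [-5,-5,0] .. [5,5,8.1]
lo = A.lo+B.lo = [-10-5, -9.2-5, 9.4+0] = [-15.000,-14.200,9.400]
hi = A.hi+B.hi = [-3.7+5, -3.3+5, 21.2+8.1] = [1.300,1.700,29.300]
diag = √(16.3²+15.9²+19.9²) = √914.51 = 30.241

min=[-15.000,-14.200,9.400] max=[1.300,1.700,29.300] diag=30.241


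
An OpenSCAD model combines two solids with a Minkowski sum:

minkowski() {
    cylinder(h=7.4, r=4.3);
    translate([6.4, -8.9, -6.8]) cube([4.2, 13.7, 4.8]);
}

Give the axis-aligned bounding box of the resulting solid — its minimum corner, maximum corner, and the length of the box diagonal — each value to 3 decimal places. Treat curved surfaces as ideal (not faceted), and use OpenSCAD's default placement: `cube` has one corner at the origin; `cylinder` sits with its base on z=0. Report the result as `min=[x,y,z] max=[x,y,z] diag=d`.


A = translate([6.4, -8.9, -6.8]) cube([4.2, 13.7, 4.8]) → bbox [6.4,-8.9,-6.8] .. [10.6,4.8,-2]
B = cylinder(h=7.4, r=4.3) → bbox [-4.3,-4.3,0] .. [4.3,4.3,7.4]
lo = A.lo+B.lo = [6.4-4.3, -8.9-4.3, -6.8+0] = [2.100,-13.200,-6.800]
hi = A.hi+B.hi = [10.6+4.3, 4.8+4.3, -2+7.4] = [14.900,9.100,5.400]
diag = √(12.8²+22.3²+12.2²) = √809.97 = 28.460

min=[2.100,-13.200,-6.800] max=[14.900,9.100,5.400] diag=28.460


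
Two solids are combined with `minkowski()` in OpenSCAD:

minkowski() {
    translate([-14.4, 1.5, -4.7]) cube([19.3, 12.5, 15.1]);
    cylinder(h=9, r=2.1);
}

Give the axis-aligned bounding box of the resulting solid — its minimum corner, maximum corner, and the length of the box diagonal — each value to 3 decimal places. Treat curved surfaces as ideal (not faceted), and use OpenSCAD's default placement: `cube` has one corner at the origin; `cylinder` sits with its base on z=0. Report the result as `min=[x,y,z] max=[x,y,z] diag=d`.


min=[-16.500,-0.600,-4.700] max=[7.000,16.100,19.400] diag=37.576

A = translate([-14.4, 1.5, -4.7]) cube([19.3, 12.5, 15.1]) → bbox [-14.4,1.5,-4.7] .. [4.9,14,10.4]
B = cylinder(h=9, r=2.1) → bbox [-2.1,-2.1,0] .. [2.1,2.1,9]
lo = A.lo+B.lo = [-14.4-2.1, 1.5-2.1, -4.7+0] = [-16.500,-0.600,-4.700]
hi = A.hi+B.hi = [4.9+2.1, 14+2.1, 10.4+9] = [7.000,16.100,19.400]
diag = √(23.5²+16.7²+24.1²) = √1411.95 = 37.576


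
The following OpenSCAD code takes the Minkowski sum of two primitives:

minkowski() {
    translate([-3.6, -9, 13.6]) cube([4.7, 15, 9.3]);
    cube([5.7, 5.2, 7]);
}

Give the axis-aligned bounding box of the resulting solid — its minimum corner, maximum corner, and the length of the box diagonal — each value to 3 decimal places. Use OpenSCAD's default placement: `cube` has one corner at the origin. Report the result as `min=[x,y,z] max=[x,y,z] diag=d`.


A = translate([-3.6, -9, 13.6]) cube([4.7, 15, 9.3]) → bbox [-3.6,-9,13.6] .. [1.1,6,22.9]
B = cube([5.7, 5.2, 7]) → bbox [0,0,0] .. [5.7,5.2,7]
lo = A.lo+B.lo = [-3.6+0, -9+0, 13.6+0] = [-3.600,-9.000,13.600]
hi = A.hi+B.hi = [1.1+5.7, 6+5.2, 22.9+7] = [6.800,11.200,29.900]
diag = √(10.4²+20.2²+16.3²) = √781.89 = 27.962

min=[-3.600,-9.000,13.600] max=[6.800,11.200,29.900] diag=27.962


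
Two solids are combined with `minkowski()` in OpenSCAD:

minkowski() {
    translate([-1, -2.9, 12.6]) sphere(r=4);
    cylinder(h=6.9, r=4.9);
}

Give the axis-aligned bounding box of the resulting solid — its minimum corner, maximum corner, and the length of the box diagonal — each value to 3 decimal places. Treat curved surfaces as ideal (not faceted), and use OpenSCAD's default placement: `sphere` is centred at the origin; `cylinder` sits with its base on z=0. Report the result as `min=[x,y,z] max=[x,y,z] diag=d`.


A = translate([-1, -2.9, 12.6]) sphere(r=4) → bbox [-5,-6.9,8.6] .. [3,1.1,16.6]
B = cylinder(h=6.9, r=4.9) → bbox [-4.9,-4.9,0] .. [4.9,4.9,6.9]
lo = A.lo+B.lo = [-5-4.9, -6.9-4.9, 8.6+0] = [-9.900,-11.800,8.600]
hi = A.hi+B.hi = [3+4.9, 1.1+4.9, 16.6+6.9] = [7.900,6.000,23.500]
diag = √(17.8²+17.8²+14.9²) = √855.69 = 29.252

min=[-9.900,-11.800,8.600] max=[7.900,6.000,23.500] diag=29.252


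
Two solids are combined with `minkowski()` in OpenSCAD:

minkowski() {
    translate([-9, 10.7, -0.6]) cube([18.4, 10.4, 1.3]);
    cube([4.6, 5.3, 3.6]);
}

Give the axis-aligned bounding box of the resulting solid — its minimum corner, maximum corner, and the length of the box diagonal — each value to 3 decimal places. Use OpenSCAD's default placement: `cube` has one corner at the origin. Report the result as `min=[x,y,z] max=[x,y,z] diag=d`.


min=[-9.000,10.700,-0.600] max=[14.000,26.400,4.300] diag=28.275

A = translate([-9, 10.7, -0.6]) cube([18.4, 10.4, 1.3]) → bbox [-9,10.7,-0.6] .. [9.4,21.1,0.7]
B = cube([4.6, 5.3, 3.6]) → bbox [0,0,0] .. [4.6,5.3,3.6]
lo = A.lo+B.lo = [-9+0, 10.7+0, -0.6+0] = [-9.000,10.700,-0.600]
hi = A.hi+B.hi = [9.4+4.6, 21.1+5.3, 0.7+3.6] = [14.000,26.400,4.300]
diag = √(23²+15.7²+4.9²) = √799.5 = 28.275


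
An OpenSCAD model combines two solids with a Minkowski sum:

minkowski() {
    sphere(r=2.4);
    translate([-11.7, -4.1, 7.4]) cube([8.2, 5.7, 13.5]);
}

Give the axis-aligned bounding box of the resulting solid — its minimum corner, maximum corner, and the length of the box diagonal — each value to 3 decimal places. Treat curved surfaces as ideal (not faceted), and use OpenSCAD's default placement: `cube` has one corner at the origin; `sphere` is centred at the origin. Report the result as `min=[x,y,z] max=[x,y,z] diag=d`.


min=[-14.100,-6.500,5.000] max=[-1.100,4.000,23.300] diag=24.782

A = translate([-11.7, -4.1, 7.4]) cube([8.2, 5.7, 13.5]) → bbox [-11.7,-4.1,7.4] .. [-3.5,1.6,20.9]
B = sphere(r=2.4) → bbox [-2.4,-2.4,-2.4] .. [2.4,2.4,2.4]
lo = A.lo+B.lo = [-11.7-2.4, -4.1-2.4, 7.4-2.4] = [-14.100,-6.500,5.000]
hi = A.hi+B.hi = [-3.5+2.4, 1.6+2.4, 20.9+2.4] = [-1.100,4.000,23.300]
diag = √(13²+10.5²+18.3²) = √614.14 = 24.782


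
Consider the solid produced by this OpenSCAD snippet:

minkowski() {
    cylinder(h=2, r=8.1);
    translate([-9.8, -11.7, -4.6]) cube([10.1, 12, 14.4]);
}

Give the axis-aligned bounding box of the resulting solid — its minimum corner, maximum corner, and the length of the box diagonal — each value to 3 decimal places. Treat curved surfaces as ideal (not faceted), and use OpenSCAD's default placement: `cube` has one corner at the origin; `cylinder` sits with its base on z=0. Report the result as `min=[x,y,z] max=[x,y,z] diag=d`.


A = translate([-9.8, -11.7, -4.6]) cube([10.1, 12, 14.4]) → bbox [-9.8,-11.7,-4.6] .. [0.3,0.3,9.8]
B = cylinder(h=2, r=8.1) → bbox [-8.1,-8.1,0] .. [8.1,8.1,2]
lo = A.lo+B.lo = [-9.8-8.1, -11.7-8.1, -4.6+0] = [-17.900,-19.800,-4.600]
hi = A.hi+B.hi = [0.3+8.1, 0.3+8.1, 9.8+2] = [8.400,8.400,11.800]
diag = √(26.3²+28.2²+16.4²) = √1755.89 = 41.903

min=[-17.900,-19.800,-4.600] max=[8.400,8.400,11.800] diag=41.903


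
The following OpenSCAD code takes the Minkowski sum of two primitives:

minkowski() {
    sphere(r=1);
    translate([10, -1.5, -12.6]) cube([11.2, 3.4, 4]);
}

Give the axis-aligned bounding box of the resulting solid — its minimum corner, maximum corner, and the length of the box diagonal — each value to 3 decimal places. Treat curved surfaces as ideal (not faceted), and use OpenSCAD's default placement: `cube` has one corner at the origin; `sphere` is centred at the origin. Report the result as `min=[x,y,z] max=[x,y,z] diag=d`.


A = translate([10, -1.5, -12.6]) cube([11.2, 3.4, 4]) → bbox [10,-1.5,-12.6] .. [21.2,1.9,-8.6]
B = sphere(r=1) → bbox [-1,-1,-1] .. [1,1,1]
lo = A.lo+B.lo = [10-1, -1.5-1, -12.6-1] = [9.000,-2.500,-13.600]
hi = A.hi+B.hi = [21.2+1, 1.9+1, -8.6+1] = [22.200,2.900,-7.600]
diag = √(13.2²+5.4²+6²) = √239.4 = 15.473

min=[9.000,-2.500,-13.600] max=[22.200,2.900,-7.600] diag=15.473


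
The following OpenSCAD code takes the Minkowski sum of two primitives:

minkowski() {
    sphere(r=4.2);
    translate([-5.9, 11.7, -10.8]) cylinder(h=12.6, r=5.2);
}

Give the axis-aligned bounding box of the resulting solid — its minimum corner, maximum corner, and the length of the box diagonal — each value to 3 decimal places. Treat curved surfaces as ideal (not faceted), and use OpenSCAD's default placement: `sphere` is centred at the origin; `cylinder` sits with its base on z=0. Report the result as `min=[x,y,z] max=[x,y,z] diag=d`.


min=[-15.300,2.300,-15.000] max=[3.500,21.100,6.000] diag=33.880

A = translate([-5.9, 11.7, -10.8]) cylinder(h=12.6, r=5.2) → bbox [-11.1,6.5,-10.8] .. [-0.7,16.9,1.8]
B = sphere(r=4.2) → bbox [-4.2,-4.2,-4.2] .. [4.2,4.2,4.2]
lo = A.lo+B.lo = [-11.1-4.2, 6.5-4.2, -10.8-4.2] = [-15.300,2.300,-15.000]
hi = A.hi+B.hi = [-0.7+4.2, 16.9+4.2, 1.8+4.2] = [3.500,21.100,6.000]
diag = √(18.8²+18.8²+21²) = √1147.88 = 33.880


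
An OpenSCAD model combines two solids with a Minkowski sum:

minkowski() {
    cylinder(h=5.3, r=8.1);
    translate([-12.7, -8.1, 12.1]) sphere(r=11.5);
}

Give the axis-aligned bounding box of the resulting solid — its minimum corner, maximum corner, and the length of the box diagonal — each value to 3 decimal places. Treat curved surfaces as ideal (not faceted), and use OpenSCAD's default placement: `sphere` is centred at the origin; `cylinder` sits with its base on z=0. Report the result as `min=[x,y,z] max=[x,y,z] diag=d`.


A = translate([-12.7, -8.1, 12.1]) sphere(r=11.5) → bbox [-24.2,-19.6,0.6] .. [-1.2,3.4,23.6]
B = cylinder(h=5.3, r=8.1) → bbox [-8.1,-8.1,0] .. [8.1,8.1,5.3]
lo = A.lo+B.lo = [-24.2-8.1, -19.6-8.1, 0.6+0] = [-32.300,-27.700,0.600]
hi = A.hi+B.hi = [-1.2+8.1, 3.4+8.1, 23.6+5.3] = [6.900,11.500,28.900]
diag = √(39.2²+39.2²+28.3²) = √3874.17 = 62.243

min=[-32.300,-27.700,0.600] max=[6.900,11.500,28.900] diag=62.243


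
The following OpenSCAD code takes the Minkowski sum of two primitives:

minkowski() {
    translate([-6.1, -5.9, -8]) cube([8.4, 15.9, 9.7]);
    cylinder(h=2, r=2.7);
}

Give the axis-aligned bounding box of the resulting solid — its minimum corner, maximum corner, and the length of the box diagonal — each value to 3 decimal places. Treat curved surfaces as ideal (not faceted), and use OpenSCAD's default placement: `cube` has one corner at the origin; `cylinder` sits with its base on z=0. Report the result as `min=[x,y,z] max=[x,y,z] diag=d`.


A = translate([-6.1, -5.9, -8]) cube([8.4, 15.9, 9.7]) → bbox [-6.1,-5.9,-8] .. [2.3,10,1.7]
B = cylinder(h=2, r=2.7) → bbox [-2.7,-2.7,0] .. [2.7,2.7,2]
lo = A.lo+B.lo = [-6.1-2.7, -5.9-2.7, -8+0] = [-8.800,-8.600,-8.000]
hi = A.hi+B.hi = [2.3+2.7, 10+2.7, 1.7+2] = [5.000,12.700,3.700]
diag = √(13.8²+21.3²+11.7²) = √781.02 = 27.947

min=[-8.800,-8.600,-8.000] max=[5.000,12.700,3.700] diag=27.947


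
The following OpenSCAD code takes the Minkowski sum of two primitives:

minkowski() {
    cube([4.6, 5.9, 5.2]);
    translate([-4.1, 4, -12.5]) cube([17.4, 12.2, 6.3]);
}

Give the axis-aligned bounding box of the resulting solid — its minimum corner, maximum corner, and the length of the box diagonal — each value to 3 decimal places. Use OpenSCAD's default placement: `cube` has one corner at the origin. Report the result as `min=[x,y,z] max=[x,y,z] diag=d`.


A = translate([-4.1, 4, -12.5]) cube([17.4, 12.2, 6.3]) → bbox [-4.1,4,-12.5] .. [13.3,16.2,-6.2]
B = cube([4.6, 5.9, 5.2]) → bbox [0,0,0] .. [4.6,5.9,5.2]
lo = A.lo+B.lo = [-4.1+0, 4+0, -12.5+0] = [-4.100,4.000,-12.500]
hi = A.hi+B.hi = [13.3+4.6, 16.2+5.9, -6.2+5.2] = [17.900,22.100,-1.000]
diag = √(22²+18.1²+11.5²) = √943.86 = 30.722

min=[-4.100,4.000,-12.500] max=[17.900,22.100,-1.000] diag=30.722


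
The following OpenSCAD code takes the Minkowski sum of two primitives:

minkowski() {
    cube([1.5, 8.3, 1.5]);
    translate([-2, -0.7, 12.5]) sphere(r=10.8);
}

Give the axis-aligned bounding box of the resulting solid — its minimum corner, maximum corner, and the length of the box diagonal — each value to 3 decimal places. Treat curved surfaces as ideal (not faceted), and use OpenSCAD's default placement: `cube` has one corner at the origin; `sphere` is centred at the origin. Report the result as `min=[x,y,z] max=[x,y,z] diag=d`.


A = translate([-2, -0.7, 12.5]) sphere(r=10.8) → bbox [-12.8,-11.5,1.7] .. [8.8,10.1,23.3]
B = cube([1.5, 8.3, 1.5]) → bbox [0,0,0] .. [1.5,8.3,1.5]
lo = A.lo+B.lo = [-12.8+0, -11.5+0, 1.7+0] = [-12.800,-11.500,1.700]
hi = A.hi+B.hi = [8.8+1.5, 10.1+8.3, 23.3+1.5] = [10.300,18.400,24.800]
diag = √(23.1²+29.9²+23.1²) = √1961.23 = 44.286

min=[-12.800,-11.500,1.700] max=[10.300,18.400,24.800] diag=44.286


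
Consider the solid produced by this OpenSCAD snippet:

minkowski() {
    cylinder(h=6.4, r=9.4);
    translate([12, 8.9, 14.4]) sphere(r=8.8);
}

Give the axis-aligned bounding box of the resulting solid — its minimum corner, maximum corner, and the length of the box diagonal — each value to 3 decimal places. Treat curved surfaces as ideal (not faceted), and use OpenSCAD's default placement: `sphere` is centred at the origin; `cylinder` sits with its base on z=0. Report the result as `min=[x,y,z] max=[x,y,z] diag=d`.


min=[-6.200,-9.300,5.600] max=[30.200,27.100,29.600] diag=56.797

A = translate([12, 8.9, 14.4]) sphere(r=8.8) → bbox [3.2,0.1,5.6] .. [20.8,17.7,23.2]
B = cylinder(h=6.4, r=9.4) → bbox [-9.4,-9.4,0] .. [9.4,9.4,6.4]
lo = A.lo+B.lo = [3.2-9.4, 0.1-9.4, 5.6+0] = [-6.200,-9.300,5.600]
hi = A.hi+B.hi = [20.8+9.4, 17.7+9.4, 23.2+6.4] = [30.200,27.100,29.600]
diag = √(36.4²+36.4²+24²) = √3225.92 = 56.797


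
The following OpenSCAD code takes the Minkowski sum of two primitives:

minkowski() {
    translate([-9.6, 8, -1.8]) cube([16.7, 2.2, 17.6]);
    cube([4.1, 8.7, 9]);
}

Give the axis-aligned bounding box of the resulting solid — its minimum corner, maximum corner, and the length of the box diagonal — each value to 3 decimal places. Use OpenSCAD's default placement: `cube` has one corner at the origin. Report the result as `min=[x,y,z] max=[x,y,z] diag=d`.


min=[-9.600,8.000,-1.800] max=[11.200,18.900,24.800] diag=35.483

A = translate([-9.6, 8, -1.8]) cube([16.7, 2.2, 17.6]) → bbox [-9.6,8,-1.8] .. [7.1,10.2,15.8]
B = cube([4.1, 8.7, 9]) → bbox [0,0,0] .. [4.1,8.7,9]
lo = A.lo+B.lo = [-9.6+0, 8+0, -1.8+0] = [-9.600,8.000,-1.800]
hi = A.hi+B.hi = [7.1+4.1, 10.2+8.7, 15.8+9] = [11.200,18.900,24.800]
diag = √(20.8²+10.9²+26.6²) = √1259.01 = 35.483


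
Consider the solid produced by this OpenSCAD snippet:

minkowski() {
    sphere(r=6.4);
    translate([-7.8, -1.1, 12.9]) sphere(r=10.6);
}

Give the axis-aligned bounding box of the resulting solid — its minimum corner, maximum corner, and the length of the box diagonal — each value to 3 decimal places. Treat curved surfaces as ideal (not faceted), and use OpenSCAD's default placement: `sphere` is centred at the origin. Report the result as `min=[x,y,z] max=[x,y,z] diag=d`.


A = translate([-7.8, -1.1, 12.9]) sphere(r=10.6) → bbox [-18.4,-11.7,2.3] .. [2.8,9.5,23.5]
B = sphere(r=6.4) → bbox [-6.4,-6.4,-6.4] .. [6.4,6.4,6.4]
lo = A.lo+B.lo = [-18.4-6.4, -11.7-6.4, 2.3-6.4] = [-24.800,-18.100,-4.100]
hi = A.hi+B.hi = [2.8+6.4, 9.5+6.4, 23.5+6.4] = [9.200,15.900,29.900]
diag = √(34²+34²+34²) = √3468 = 58.890

min=[-24.800,-18.100,-4.100] max=[9.200,15.900,29.900] diag=58.890


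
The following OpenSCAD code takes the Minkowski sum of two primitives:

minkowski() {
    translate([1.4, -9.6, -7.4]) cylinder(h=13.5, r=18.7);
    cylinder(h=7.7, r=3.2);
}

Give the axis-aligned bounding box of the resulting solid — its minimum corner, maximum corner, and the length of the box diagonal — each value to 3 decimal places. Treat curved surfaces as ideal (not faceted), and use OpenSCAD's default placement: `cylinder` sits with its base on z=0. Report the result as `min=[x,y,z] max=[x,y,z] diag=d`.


A = translate([1.4, -9.6, -7.4]) cylinder(h=13.5, r=18.7) → bbox [-17.3,-28.3,-7.4] .. [20.1,9.1,6.1]
B = cylinder(h=7.7, r=3.2) → bbox [-3.2,-3.2,0] .. [3.2,3.2,7.7]
lo = A.lo+B.lo = [-17.3-3.2, -28.3-3.2, -7.4+0] = [-20.500,-31.500,-7.400]
hi = A.hi+B.hi = [20.1+3.2, 9.1+3.2, 6.1+7.7] = [23.300,12.300,13.800]
diag = √(43.8²+43.8²+21.2²) = √4286.32 = 65.470

min=[-20.500,-31.500,-7.400] max=[23.300,12.300,13.800] diag=65.470


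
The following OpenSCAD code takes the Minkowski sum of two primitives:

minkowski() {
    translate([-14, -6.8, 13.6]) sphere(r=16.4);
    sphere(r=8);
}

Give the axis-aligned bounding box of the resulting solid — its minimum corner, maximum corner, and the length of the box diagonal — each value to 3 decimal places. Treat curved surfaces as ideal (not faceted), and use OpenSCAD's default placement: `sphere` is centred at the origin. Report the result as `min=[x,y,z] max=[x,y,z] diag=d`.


A = translate([-14, -6.8, 13.6]) sphere(r=16.4) → bbox [-30.4,-23.2,-2.8] .. [2.4,9.6,30]
B = sphere(r=8) → bbox [-8,-8,-8] .. [8,8,8]
lo = A.lo+B.lo = [-30.4-8, -23.2-8, -2.8-8] = [-38.400,-31.200,-10.800]
hi = A.hi+B.hi = [2.4+8, 9.6+8, 30+8] = [10.400,17.600,38.000]
diag = √(48.8²+48.8²+48.8²) = √7144.32 = 84.524

min=[-38.400,-31.200,-10.800] max=[10.400,17.600,38.000] diag=84.524


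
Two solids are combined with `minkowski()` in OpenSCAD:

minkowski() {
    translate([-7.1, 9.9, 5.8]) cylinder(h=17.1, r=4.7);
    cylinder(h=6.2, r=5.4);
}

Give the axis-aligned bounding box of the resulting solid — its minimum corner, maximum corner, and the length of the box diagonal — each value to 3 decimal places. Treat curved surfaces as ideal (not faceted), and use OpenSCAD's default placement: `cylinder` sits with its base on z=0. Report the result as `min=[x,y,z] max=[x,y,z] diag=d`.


A = translate([-7.1, 9.9, 5.8]) cylinder(h=17.1, r=4.7) → bbox [-11.8,5.2,5.8] .. [-2.4,14.6,22.9]
B = cylinder(h=6.2, r=5.4) → bbox [-5.4,-5.4,0] .. [5.4,5.4,6.2]
lo = A.lo+B.lo = [-11.8-5.4, 5.2-5.4, 5.8+0] = [-17.200,-0.200,5.800]
hi = A.hi+B.hi = [-2.4+5.4, 14.6+5.4, 22.9+6.2] = [3.000,20.000,29.100]
diag = √(20.2²+20.2²+23.3²) = √1358.97 = 36.864

min=[-17.200,-0.200,5.800] max=[3.000,20.000,29.100] diag=36.864


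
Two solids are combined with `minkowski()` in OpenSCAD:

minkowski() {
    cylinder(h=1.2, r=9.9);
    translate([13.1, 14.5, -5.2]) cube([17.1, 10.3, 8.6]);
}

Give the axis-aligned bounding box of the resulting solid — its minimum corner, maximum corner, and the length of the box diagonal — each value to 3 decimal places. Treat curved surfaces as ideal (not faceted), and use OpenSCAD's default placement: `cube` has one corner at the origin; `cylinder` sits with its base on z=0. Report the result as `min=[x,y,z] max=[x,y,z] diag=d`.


A = translate([13.1, 14.5, -5.2]) cube([17.1, 10.3, 8.6]) → bbox [13.1,14.5,-5.2] .. [30.2,24.8,3.4]
B = cylinder(h=1.2, r=9.9) → bbox [-9.9,-9.9,0] .. [9.9,9.9,1.2]
lo = A.lo+B.lo = [13.1-9.9, 14.5-9.9, -5.2+0] = [3.200,4.600,-5.200]
hi = A.hi+B.hi = [30.2+9.9, 24.8+9.9, 3.4+1.2] = [40.100,34.700,4.600]
diag = √(36.9²+30.1²+9.8²) = √2363.66 = 48.617

min=[3.200,4.600,-5.200] max=[40.100,34.700,4.600] diag=48.617


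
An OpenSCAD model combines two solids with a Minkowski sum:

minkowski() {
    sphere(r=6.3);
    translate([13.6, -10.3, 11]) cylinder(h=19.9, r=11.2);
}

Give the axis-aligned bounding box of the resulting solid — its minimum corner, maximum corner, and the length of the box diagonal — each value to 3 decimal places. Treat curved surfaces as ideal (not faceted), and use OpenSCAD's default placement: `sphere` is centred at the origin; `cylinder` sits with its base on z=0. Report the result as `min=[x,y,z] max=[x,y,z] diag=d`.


A = translate([13.6, -10.3, 11]) cylinder(h=19.9, r=11.2) → bbox [2.4,-21.5,11] .. [24.8,0.9,30.9]
B = sphere(r=6.3) → bbox [-6.3,-6.3,-6.3] .. [6.3,6.3,6.3]
lo = A.lo+B.lo = [2.4-6.3, -21.5-6.3, 11-6.3] = [-3.900,-27.800,4.700]
hi = A.hi+B.hi = [24.8+6.3, 0.9+6.3, 30.9+6.3] = [31.100,7.200,37.200]
diag = √(35²+35²+32.5²) = √3506.25 = 59.214

min=[-3.900,-27.800,4.700] max=[31.100,7.200,37.200] diag=59.214


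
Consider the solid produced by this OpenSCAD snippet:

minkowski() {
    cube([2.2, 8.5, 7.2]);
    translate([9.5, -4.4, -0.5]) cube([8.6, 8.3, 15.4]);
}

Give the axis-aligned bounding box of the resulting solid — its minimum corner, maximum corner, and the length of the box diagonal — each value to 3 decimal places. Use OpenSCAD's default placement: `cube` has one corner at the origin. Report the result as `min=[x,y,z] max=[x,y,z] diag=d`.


min=[9.500,-4.400,-0.500] max=[20.300,12.400,22.100] diag=30.160

A = translate([9.5, -4.4, -0.5]) cube([8.6, 8.3, 15.4]) → bbox [9.5,-4.4,-0.5] .. [18.1,3.9,14.9]
B = cube([2.2, 8.5, 7.2]) → bbox [0,0,0] .. [2.2,8.5,7.2]
lo = A.lo+B.lo = [9.5+0, -4.4+0, -0.5+0] = [9.500,-4.400,-0.500]
hi = A.hi+B.hi = [18.1+2.2, 3.9+8.5, 14.9+7.2] = [20.300,12.400,22.100]
diag = √(10.8²+16.8²+22.6²) = √909.64 = 30.160
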